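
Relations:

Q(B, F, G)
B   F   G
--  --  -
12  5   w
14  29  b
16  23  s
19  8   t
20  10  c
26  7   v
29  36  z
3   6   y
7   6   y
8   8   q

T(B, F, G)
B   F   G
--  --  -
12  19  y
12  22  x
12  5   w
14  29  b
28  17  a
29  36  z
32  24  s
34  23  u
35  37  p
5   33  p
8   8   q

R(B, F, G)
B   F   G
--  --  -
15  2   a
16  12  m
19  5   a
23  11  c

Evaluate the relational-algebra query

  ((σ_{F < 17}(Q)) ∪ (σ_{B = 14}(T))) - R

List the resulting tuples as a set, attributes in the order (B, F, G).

Filtering on F < 17 leaves {(12, 5, w), (19, 8, t), (20, 10, c), (26, 7, v), (3, 6, y), (7, 6, y), (8, 8, q)}.
Filtering on B = 14 leaves {(14, 29, b)}.
Union: {(12, 5, w), (19, 8, t), (20, 10, c), (26, 7, v), (3, 6, y), (7, 6, y), (8, 8, q)} with {(14, 29, b)} → {(12, 5, w), (14, 29, b), (19, 8, t), (20, 10, c), (26, 7, v), (3, 6, y), (7, 6, y), (8, 8, q)}
Difference: {(12, 5, w), (14, 29, b), (19, 8, t), (20, 10, c), (26, 7, v), (3, 6, y), (7, 6, y), (8, 8, q)} with {(15, 2, a), (16, 12, m), (19, 5, a), (23, 11, c)} → {(12, 5, w), (14, 29, b), (19, 8, t), (20, 10, c), (26, 7, v), (3, 6, y), (7, 6, y), (8, 8, q)}

{(12, 5, w), (14, 29, b), (19, 8, t), (20, 10, c), (26, 7, v), (3, 6, y), (7, 6, y), (8, 8, q)}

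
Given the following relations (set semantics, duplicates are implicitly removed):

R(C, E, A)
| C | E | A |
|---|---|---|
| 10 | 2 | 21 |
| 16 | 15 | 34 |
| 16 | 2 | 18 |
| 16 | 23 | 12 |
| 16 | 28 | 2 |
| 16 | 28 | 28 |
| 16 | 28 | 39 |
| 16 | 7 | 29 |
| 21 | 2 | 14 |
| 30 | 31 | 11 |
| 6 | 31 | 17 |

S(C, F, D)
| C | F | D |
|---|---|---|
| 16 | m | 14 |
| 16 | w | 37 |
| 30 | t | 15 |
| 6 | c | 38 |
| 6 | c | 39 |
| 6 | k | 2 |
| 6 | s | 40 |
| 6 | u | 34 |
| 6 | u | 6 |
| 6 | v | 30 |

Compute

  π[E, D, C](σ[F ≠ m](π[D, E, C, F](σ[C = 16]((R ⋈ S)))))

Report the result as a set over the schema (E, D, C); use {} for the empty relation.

{(15, 37, 16), (2, 37, 16), (23, 37, 16), (28, 37, 16), (7, 37, 16)}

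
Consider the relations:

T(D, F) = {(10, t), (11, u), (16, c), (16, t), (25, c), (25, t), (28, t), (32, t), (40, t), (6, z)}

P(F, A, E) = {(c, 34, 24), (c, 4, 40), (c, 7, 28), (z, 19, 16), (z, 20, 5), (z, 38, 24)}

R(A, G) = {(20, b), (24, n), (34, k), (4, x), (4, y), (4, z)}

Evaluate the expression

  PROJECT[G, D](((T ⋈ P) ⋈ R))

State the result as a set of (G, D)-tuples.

Natural join on F: {(16, c, 34, 24), (16, c, 4, 40), (16, c, 7, 28), (25, c, 34, 24), (25, c, 4, 40), (25, c, 7, 28), (6, z, 19, 16), (6, z, 20, 5), (6, z, 38, 24)}
Natural join on A: {(16, c, 34, 24, k), (16, c, 4, 40, x), (16, c, 4, 40, y), (16, c, 4, 40, z), (25, c, 34, 24, k), (25, c, 4, 40, x), (25, c, 4, 40, y), (25, c, 4, 40, z), (6, z, 20, 5, b)}
Projecting to G, D: {(b, 6), (k, 16), (k, 25), (x, 16), (x, 25), (y, 16), (y, 25), (z, 16), (z, 25)}

{(b, 6), (k, 16), (k, 25), (x, 16), (x, 25), (y, 16), (y, 25), (z, 16), (z, 25)}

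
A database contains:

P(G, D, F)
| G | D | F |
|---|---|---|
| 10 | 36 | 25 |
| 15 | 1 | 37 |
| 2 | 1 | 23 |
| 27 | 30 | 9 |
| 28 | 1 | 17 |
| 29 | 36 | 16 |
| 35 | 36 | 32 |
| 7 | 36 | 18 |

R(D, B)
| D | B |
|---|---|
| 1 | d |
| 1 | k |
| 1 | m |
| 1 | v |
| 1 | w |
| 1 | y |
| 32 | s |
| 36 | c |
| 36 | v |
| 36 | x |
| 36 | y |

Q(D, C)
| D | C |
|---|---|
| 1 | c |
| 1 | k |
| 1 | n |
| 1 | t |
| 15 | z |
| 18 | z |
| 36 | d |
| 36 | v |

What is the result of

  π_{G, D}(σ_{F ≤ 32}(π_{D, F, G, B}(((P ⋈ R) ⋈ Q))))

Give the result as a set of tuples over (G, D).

{(10, 36), (2, 1), (28, 1), (29, 36), (35, 36), (7, 36)}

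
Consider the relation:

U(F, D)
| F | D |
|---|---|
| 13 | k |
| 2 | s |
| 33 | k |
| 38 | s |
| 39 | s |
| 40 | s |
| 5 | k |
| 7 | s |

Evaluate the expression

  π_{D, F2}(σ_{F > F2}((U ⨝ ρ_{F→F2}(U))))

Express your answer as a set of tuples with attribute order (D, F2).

{(k, 13), (k, 5), (s, 2), (s, 38), (s, 39), (s, 7)}

ρ[F→F2]: schema becomes (F2, D); tuples unchanged.
Joining U and ρ_{F→F2}(U) on D yields {(13, k, 13), (13, k, 33), (13, k, 5), (2, s, 2), (2, s, 38), (2, s, 39), (2, s, 40), (2, s, 7), (33, k, 13), (33, k, 33), (33, k, 5), (38, s, 2), (38, s, 38), (38, s, 39), (38, s, 40), (38, s, 7), (39, s, 2), (39, s, 38), (39, s, 39), (39, s, 40), (39, s, 7), (40, s, 2), (40, s, 38), (40, s, 39), (40, s, 40), (40, s, 7), (5, k, 13), (5, k, 33), (5, k, 5), (7, s, 2), (7, s, 38), (7, s, 39), (7, s, 40), (7, s, 7)}.
Selection F > F2: {(13, k, 5), (33, k, 13), (33, k, 5), (38, s, 2), (38, s, 7), (39, s, 2), (39, s, 38), (39, s, 7), (40, s, 2), (40, s, 38), (40, s, 39), (40, s, 7), (7, s, 2)}
Keep only column(s) D, F2 (7 duplicate(s) eliminated): {(k, 13), (k, 5), (s, 2), (s, 38), (s, 39), (s, 7)}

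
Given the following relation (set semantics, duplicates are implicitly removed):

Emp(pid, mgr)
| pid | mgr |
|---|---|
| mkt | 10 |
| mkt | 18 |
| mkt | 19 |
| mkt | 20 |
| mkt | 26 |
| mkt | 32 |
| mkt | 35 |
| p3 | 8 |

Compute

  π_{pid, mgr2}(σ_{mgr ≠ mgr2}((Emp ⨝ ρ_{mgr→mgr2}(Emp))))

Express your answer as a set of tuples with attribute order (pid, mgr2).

ρ[mgr→mgr2]: schema becomes (pid, mgr2); tuples unchanged.
Emp ⋈ ρ_{mgr→mgr2}(Emp) (natural join on pid): {(mkt, 10, 10), (mkt, 10, 18), (mkt, 10, 19), (mkt, 10, 20), (mkt, 10, 26), (mkt, 10, 32), (mkt, 10, 35), (mkt, 18, 10), (mkt, 18, 18), (mkt, 18, 19), (mkt, 18, 20), (mkt, 18, 26), (mkt, 18, 32), (mkt, 18, 35), (mkt, 19, 10), (mkt, 19, 18), (mkt, 19, 19), (mkt, 19, 20), (mkt, 19, 26), (mkt, 19, 32), (mkt, 19, 35), (mkt, 20, 10), (mkt, 20, 18), (mkt, 20, 19), (mkt, 20, 20), (mkt, 20, 26), (mkt, 20, 32), (mkt, 20, 35), (mkt, 26, 10), (mkt, 26, 18), (mkt, 26, 19), (mkt, 26, 20), (mkt, 26, 26), (mkt, 26, 32), (mkt, 26, 35), (mkt, 32, 10), (mkt, 32, 18), (mkt, 32, 19), (mkt, 32, 20), (mkt, 32, 26), (mkt, 32, 32), (mkt, 32, 35), (mkt, 35, 10), (mkt, 35, 18), (mkt, 35, 19), (mkt, 35, 20), (mkt, 35, 26), (mkt, 35, 32), (mkt, 35, 35), (p3, 8, 8)}
Apply σ_{mgr ≠ mgr2}; surviving tuples: {(mkt, 10, 18), (mkt, 10, 19), (mkt, 10, 20), (mkt, 10, 26), (mkt, 10, 32), (mkt, 10, 35), (mkt, 18, 10), (mkt, 18, 19), (mkt, 18, 20), (mkt, 18, 26), (mkt, 18, 32), (mkt, 18, 35), (mkt, 19, 10), (mkt, 19, 18), (mkt, 19, 20), (mkt, 19, 26), (mkt, 19, 32), (mkt, 19, 35), (mkt, 20, 10), (mkt, 20, 18), (mkt, 20, 19), (mkt, 20, 26), (mkt, 20, 32), (mkt, 20, 35), (mkt, 26, 10), (mkt, 26, 18), (mkt, 26, 19), (mkt, 26, 20), (mkt, 26, 32), (mkt, 26, 35), (mkt, 32, 10), (mkt, 32, 18), (mkt, 32, 19), (mkt, 32, 20), (mkt, 32, 26), (mkt, 32, 35), (mkt, 35, 10), (mkt, 35, 18), (mkt, 35, 19), (mkt, 35, 20), (mkt, 35, 26), (mkt, 35, 32)}
Projecting to pid, mgr2 (35 duplicate(s) eliminated): {(mkt, 10), (mkt, 18), (mkt, 19), (mkt, 20), (mkt, 26), (mkt, 32), (mkt, 35)}

{(mkt, 10), (mkt, 18), (mkt, 19), (mkt, 20), (mkt, 26), (mkt, 32), (mkt, 35)}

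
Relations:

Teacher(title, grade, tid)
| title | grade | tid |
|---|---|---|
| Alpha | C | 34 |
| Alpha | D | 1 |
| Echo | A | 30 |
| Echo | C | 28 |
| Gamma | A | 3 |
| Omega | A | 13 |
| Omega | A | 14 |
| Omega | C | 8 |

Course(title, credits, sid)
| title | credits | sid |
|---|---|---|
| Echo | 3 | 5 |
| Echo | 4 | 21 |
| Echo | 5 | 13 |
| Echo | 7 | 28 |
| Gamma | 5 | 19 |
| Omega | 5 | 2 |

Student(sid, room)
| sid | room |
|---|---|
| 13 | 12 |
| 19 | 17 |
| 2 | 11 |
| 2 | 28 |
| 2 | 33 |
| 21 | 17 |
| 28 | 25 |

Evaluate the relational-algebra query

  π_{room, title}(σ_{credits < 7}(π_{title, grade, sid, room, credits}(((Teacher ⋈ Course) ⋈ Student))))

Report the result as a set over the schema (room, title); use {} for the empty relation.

{(11, Omega), (12, Echo), (17, Echo), (17, Gamma), (28, Omega), (33, Omega)}

Natural join on title: {(Echo, A, 30, 3, 5), (Echo, A, 30, 4, 21), (Echo, A, 30, 5, 13), (Echo, A, 30, 7, 28), (Echo, C, 28, 3, 5), (Echo, C, 28, 4, 21), (Echo, C, 28, 5, 13), (Echo, C, 28, 7, 28), (Gamma, A, 3, 5, 19), (Omega, A, 13, 5, 2), (Omega, A, 14, 5, 2), (Omega, C, 8, 5, 2)}
Natural join on sid: {(Echo, A, 30, 4, 21, 17), (Echo, A, 30, 5, 13, 12), (Echo, A, 30, 7, 28, 25), (Echo, C, 28, 4, 21, 17), (Echo, C, 28, 5, 13, 12), (Echo, C, 28, 7, 28, 25), (Gamma, A, 3, 5, 19, 17), (Omega, A, 13, 5, 2, 11), (Omega, A, 13, 5, 2, 28), (Omega, A, 13, 5, 2, 33), (Omega, A, 14, 5, 2, 11), (Omega, A, 14, 5, 2, 28), (Omega, A, 14, 5, 2, 33), (Omega, C, 8, 5, 2, 11), (Omega, C, 8, 5, 2, 28), (Omega, C, 8, 5, 2, 33)}
Projecting to title, grade, sid, room, credits (3 duplicate(s) eliminated): {(Echo, A, 13, 12, 5), (Echo, A, 21, 17, 4), (Echo, A, 28, 25, 7), (Echo, C, 13, 12, 5), (Echo, C, 21, 17, 4), (Echo, C, 28, 25, 7), (Gamma, A, 19, 17, 5), (Omega, A, 2, 11, 5), (Omega, A, 2, 28, 5), (Omega, A, 2, 33, 5), (Omega, C, 2, 11, 5), (Omega, C, 2, 28, 5), (Omega, C, 2, 33, 5)}
Apply σ_{credits < 7}; surviving tuples: {(Echo, A, 13, 12, 5), (Echo, A, 21, 17, 4), (Echo, C, 13, 12, 5), (Echo, C, 21, 17, 4), (Gamma, A, 19, 17, 5), (Omega, A, 2, 11, 5), (Omega, A, 2, 28, 5), (Omega, A, 2, 33, 5), (Omega, C, 2, 11, 5), (Omega, C, 2, 28, 5), (Omega, C, 2, 33, 5)}
Projecting to room, title (5 duplicate(s) eliminated): {(11, Omega), (12, Echo), (17, Echo), (17, Gamma), (28, Omega), (33, Omega)}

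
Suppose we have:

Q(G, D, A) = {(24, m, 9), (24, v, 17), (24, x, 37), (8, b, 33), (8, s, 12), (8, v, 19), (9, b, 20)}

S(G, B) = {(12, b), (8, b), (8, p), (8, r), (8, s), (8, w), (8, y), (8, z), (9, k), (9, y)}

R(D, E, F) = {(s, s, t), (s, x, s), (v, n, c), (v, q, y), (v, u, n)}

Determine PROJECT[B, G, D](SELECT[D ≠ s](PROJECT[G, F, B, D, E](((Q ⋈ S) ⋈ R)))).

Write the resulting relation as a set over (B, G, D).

{(b, 8, v), (p, 8, v), (r, 8, v), (s, 8, v), (w, 8, v), (y, 8, v), (z, 8, v)}

Natural join on G: {(8, b, 33, b), (8, b, 33, p), (8, b, 33, r), (8, b, 33, s), (8, b, 33, w), (8, b, 33, y), (8, b, 33, z), (8, s, 12, b), (8, s, 12, p), (8, s, 12, r), (8, s, 12, s), (8, s, 12, w), (8, s, 12, y), (8, s, 12, z), (8, v, 19, b), (8, v, 19, p), (8, v, 19, r), (8, v, 19, s), (8, v, 19, w), (8, v, 19, y), (8, v, 19, z), (9, b, 20, k), (9, b, 20, y)}
Natural join on D: {(8, s, 12, b, s, t), (8, s, 12, b, x, s), (8, s, 12, p, s, t), (8, s, 12, p, x, s), (8, s, 12, r, s, t), (8, s, 12, r, x, s), (8, s, 12, s, s, t), (8, s, 12, s, x, s), (8, s, 12, w, s, t), (8, s, 12, w, x, s), (8, s, 12, y, s, t), (8, s, 12, y, x, s), (8, s, 12, z, s, t), (8, s, 12, z, x, s), (8, v, 19, b, n, c), (8, v, 19, b, q, y), (8, v, 19, b, u, n), (8, v, 19, p, n, c), (8, v, 19, p, q, y), (8, v, 19, p, u, n), (8, v, 19, r, n, c), (8, v, 19, r, q, y), (8, v, 19, r, u, n), (8, v, 19, s, n, c), (8, v, 19, s, q, y), (8, v, 19, s, u, n), (8, v, 19, w, n, c), (8, v, 19, w, q, y), (8, v, 19, w, u, n), (8, v, 19, y, n, c), (8, v, 19, y, q, y), (8, v, 19, y, u, n), (8, v, 19, z, n, c), (8, v, 19, z, q, y), (8, v, 19, z, u, n)}
π[G, F, B, D, E]: project onto (G, F, B, D, E) → {(8, c, b, v, n), (8, c, p, v, n), (8, c, r, v, n), (8, c, s, v, n), (8, c, w, v, n), (8, c, y, v, n), (8, c, z, v, n), (8, n, b, v, u), (8, n, p, v, u), (8, n, r, v, u), (8, n, s, v, u), (8, n, w, v, u), (8, n, y, v, u), (8, n, z, v, u), (8, s, b, s, x), (8, s, p, s, x), (8, s, r, s, x), (8, s, s, s, x), (8, s, w, s, x), (8, s, y, s, x), (8, s, z, s, x), (8, t, b, s, s), (8, t, p, s, s), (8, t, r, s, s), (8, t, s, s, s), (8, t, w, s, s), (8, t, y, s, s), (8, t, z, s, s), (8, y, b, v, q), (8, y, p, v, q), (8, y, r, v, q), (8, y, s, v, q), (8, y, w, v, q), (8, y, y, v, q), (8, y, z, v, q)}
Selection D ≠ s: {(8, c, b, v, n), (8, c, p, v, n), (8, c, r, v, n), (8, c, s, v, n), (8, c, w, v, n), (8, c, y, v, n), (8, c, z, v, n), (8, n, b, v, u), (8, n, p, v, u), (8, n, r, v, u), (8, n, s, v, u), (8, n, w, v, u), (8, n, y, v, u), (8, n, z, v, u), (8, y, b, v, q), (8, y, p, v, q), (8, y, r, v, q), (8, y, s, v, q), (8, y, w, v, q), (8, y, y, v, q), (8, y, z, v, q)}
π[B, G, D]: project onto (B, G, D) (14 duplicate(s) eliminated) → {(b, 8, v), (p, 8, v), (r, 8, v), (s, 8, v), (w, 8, v), (y, 8, v), (z, 8, v)}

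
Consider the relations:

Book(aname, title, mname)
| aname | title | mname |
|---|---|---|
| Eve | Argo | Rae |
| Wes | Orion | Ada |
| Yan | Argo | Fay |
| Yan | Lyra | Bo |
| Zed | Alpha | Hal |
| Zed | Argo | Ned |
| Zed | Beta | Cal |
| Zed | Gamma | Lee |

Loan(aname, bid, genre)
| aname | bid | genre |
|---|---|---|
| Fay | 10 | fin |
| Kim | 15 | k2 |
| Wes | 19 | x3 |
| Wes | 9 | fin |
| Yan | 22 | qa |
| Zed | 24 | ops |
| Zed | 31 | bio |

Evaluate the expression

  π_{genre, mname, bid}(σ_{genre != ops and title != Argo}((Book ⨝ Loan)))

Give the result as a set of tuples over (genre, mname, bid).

{(bio, Cal, 31), (bio, Hal, 31), (bio, Lee, 31), (fin, Ada, 9), (qa, Bo, 22), (x3, Ada, 19)}

Natural join on aname: {(Wes, Orion, Ada, 19, x3), (Wes, Orion, Ada, 9, fin), (Yan, Argo, Fay, 22, qa), (Yan, Lyra, Bo, 22, qa), (Zed, Alpha, Hal, 24, ops), (Zed, Alpha, Hal, 31, bio), (Zed, Argo, Ned, 24, ops), (Zed, Argo, Ned, 31, bio), (Zed, Beta, Cal, 24, ops), (Zed, Beta, Cal, 31, bio), (Zed, Gamma, Lee, 24, ops), (Zed, Gamma, Lee, 31, bio)}
Apply σ_{genre != ops and title != Argo}; surviving tuples: {(Wes, Orion, Ada, 19, x3), (Wes, Orion, Ada, 9, fin), (Yan, Lyra, Bo, 22, qa), (Zed, Alpha, Hal, 31, bio), (Zed, Beta, Cal, 31, bio), (Zed, Gamma, Lee, 31, bio)}
Keep only column(s) genre, mname, bid: {(bio, Cal, 31), (bio, Hal, 31), (bio, Lee, 31), (fin, Ada, 9), (qa, Bo, 22), (x3, Ada, 19)}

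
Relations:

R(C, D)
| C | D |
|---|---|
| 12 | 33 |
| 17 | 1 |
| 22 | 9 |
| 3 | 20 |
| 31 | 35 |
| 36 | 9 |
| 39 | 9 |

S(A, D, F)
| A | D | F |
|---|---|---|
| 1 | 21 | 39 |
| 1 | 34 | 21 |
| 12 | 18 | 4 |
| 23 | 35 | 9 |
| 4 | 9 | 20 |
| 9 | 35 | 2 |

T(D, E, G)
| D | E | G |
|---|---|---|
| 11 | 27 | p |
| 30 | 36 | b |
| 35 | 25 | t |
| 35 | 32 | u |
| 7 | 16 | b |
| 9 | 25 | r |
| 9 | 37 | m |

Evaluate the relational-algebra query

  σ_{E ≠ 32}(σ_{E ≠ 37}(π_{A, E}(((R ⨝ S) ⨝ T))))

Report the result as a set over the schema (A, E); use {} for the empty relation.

R ⋈ S (natural join on D): {(22, 9, 4, 20), (31, 35, 23, 9), (31, 35, 9, 2), (36, 9, 4, 20), (39, 9, 4, 20)}
(R ⨝ S) ⋈ T (natural join on D): {(22, 9, 4, 20, 25, r), (22, 9, 4, 20, 37, m), (31, 35, 23, 9, 25, t), (31, 35, 23, 9, 32, u), (31, 35, 9, 2, 25, t), (31, 35, 9, 2, 32, u), (36, 9, 4, 20, 25, r), (36, 9, 4, 20, 37, m), (39, 9, 4, 20, 25, r), (39, 9, 4, 20, 37, m)}
π[A, E]: project onto (A, E) (4 duplicate(s) eliminated) → {(23, 25), (23, 32), (4, 25), (4, 37), (9, 25), (9, 32)}
σ[E ≠ 37]: keep tuples satisfying E ≠ 37 → {(23, 25), (23, 32), (4, 25), (9, 25), (9, 32)}
σ[E ≠ 32]: keep tuples satisfying E ≠ 32 → {(23, 25), (4, 25), (9, 25)}

{(23, 25), (4, 25), (9, 25)}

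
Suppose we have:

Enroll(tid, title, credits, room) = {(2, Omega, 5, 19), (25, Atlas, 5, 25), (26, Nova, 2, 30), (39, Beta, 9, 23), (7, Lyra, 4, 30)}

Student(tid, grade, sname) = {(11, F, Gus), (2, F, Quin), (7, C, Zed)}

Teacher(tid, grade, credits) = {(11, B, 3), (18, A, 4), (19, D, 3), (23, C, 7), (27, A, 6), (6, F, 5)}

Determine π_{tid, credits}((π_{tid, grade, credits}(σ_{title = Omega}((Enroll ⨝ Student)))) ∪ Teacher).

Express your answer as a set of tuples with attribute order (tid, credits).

Joining Enroll and Student on tid yields {(2, Omega, 5, 19, F, Quin), (7, Lyra, 4, 30, C, Zed)}.
Filtering on title = Omega leaves {(2, Omega, 5, 19, F, Quin)}.
π_{tid, grade, credits} gives {(2, F, 5)}.
Union: {(2, F, 5)} with {(11, B, 3), (18, A, 4), (19, D, 3), (23, C, 7), (27, A, 6), (6, F, 5)} → {(11, B, 3), (18, A, 4), (19, D, 3), (2, F, 5), (23, C, 7), (27, A, 6), (6, F, 5)}
π_{tid, credits} gives {(11, 3), (18, 4), (19, 3), (2, 5), (23, 7), (27, 6), (6, 5)}.

{(11, 3), (18, 4), (19, 3), (2, 5), (23, 7), (27, 6), (6, 5)}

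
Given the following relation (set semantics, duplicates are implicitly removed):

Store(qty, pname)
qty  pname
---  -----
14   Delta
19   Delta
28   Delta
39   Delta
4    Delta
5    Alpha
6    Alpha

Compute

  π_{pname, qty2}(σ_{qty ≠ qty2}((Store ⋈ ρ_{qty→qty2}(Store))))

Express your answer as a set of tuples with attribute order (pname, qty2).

ρ[qty→qty2]: schema becomes (qty2, pname); tuples unchanged.
Natural join on pname: {(14, Delta, 14), (14, Delta, 19), (14, Delta, 28), (14, Delta, 39), (14, Delta, 4), (19, Delta, 14), (19, Delta, 19), (19, Delta, 28), (19, Delta, 39), (19, Delta, 4), (28, Delta, 14), (28, Delta, 19), (28, Delta, 28), (28, Delta, 39), (28, Delta, 4), (39, Delta, 14), (39, Delta, 19), (39, Delta, 28), (39, Delta, 39), (39, Delta, 4), (4, Delta, 14), (4, Delta, 19), (4, Delta, 28), (4, Delta, 39), (4, Delta, 4), (5, Alpha, 5), (5, Alpha, 6), (6, Alpha, 5), (6, Alpha, 6)}
Apply σ_{qty ≠ qty2}; surviving tuples: {(14, Delta, 19), (14, Delta, 28), (14, Delta, 39), (14, Delta, 4), (19, Delta, 14), (19, Delta, 28), (19, Delta, 39), (19, Delta, 4), (28, Delta, 14), (28, Delta, 19), (28, Delta, 39), (28, Delta, 4), (39, Delta, 14), (39, Delta, 19), (39, Delta, 28), (39, Delta, 4), (4, Delta, 14), (4, Delta, 19), (4, Delta, 28), (4, Delta, 39), (5, Alpha, 6), (6, Alpha, 5)}
π_{pname, qty2} gives {(Alpha, 5), (Alpha, 6), (Delta, 14), (Delta, 19), (Delta, 28), (Delta, 39), (Delta, 4)} (15 duplicate(s) eliminated).

{(Alpha, 5), (Alpha, 6), (Delta, 14), (Delta, 19), (Delta, 28), (Delta, 39), (Delta, 4)}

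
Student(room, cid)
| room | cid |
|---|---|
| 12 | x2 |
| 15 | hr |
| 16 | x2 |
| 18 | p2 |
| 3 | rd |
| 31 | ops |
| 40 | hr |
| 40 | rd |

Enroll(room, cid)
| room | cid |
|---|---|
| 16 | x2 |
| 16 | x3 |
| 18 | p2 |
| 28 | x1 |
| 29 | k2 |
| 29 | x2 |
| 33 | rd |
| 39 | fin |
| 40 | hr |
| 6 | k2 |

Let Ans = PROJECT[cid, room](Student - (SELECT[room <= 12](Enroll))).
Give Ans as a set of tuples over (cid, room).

{(hr, 15), (hr, 40), (ops, 31), (p2, 18), (rd, 3), (rd, 40), (x2, 12), (x2, 16)}

Filtering on room <= 12 leaves {(6, k2)}.
Taking the difference: {(12, x2), (15, hr), (16, x2), (18, p2), (3, rd), (31, ops), (40, hr), (40, rd)}
π_{cid, room} gives {(hr, 15), (hr, 40), (ops, 31), (p2, 18), (rd, 3), (rd, 40), (x2, 12), (x2, 16)}.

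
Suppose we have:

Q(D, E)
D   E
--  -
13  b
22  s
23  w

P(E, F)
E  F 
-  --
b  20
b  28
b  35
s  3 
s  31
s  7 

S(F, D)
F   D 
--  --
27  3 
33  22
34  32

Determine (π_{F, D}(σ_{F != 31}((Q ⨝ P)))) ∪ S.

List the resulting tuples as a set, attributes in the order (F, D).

Natural join on E: {(13, b, 20), (13, b, 28), (13, b, 35), (22, s, 3), (22, s, 31), (22, s, 7)}
Filtering on F != 31 leaves {(13, b, 20), (13, b, 28), (13, b, 35), (22, s, 3), (22, s, 7)}.
π[F, D]: project onto (F, D) → {(20, 13), (28, 13), (3, 22), (35, 13), (7, 22)}
Taking the union: {(20, 13), (27, 3), (28, 13), (3, 22), (33, 22), (34, 32), (35, 13), (7, 22)}

{(20, 13), (27, 3), (28, 13), (3, 22), (33, 22), (34, 32), (35, 13), (7, 22)}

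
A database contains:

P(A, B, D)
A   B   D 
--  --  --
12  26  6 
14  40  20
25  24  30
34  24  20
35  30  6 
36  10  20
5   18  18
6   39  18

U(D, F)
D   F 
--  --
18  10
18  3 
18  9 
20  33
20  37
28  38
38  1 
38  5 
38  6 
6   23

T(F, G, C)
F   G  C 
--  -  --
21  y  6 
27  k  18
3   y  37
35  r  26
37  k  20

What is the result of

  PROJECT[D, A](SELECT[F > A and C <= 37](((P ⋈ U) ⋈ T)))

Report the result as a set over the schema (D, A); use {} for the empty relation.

Natural join on D: {(12, 26, 6, 23), (14, 40, 20, 33), (14, 40, 20, 37), (34, 24, 20, 33), (34, 24, 20, 37), (35, 30, 6, 23), (36, 10, 20, 33), (36, 10, 20, 37), (5, 18, 18, 10), (5, 18, 18, 3), (5, 18, 18, 9), (6, 39, 18, 10), (6, 39, 18, 3), (6, 39, 18, 9)}
Natural join on F: {(14, 40, 20, 37, k, 20), (34, 24, 20, 37, k, 20), (36, 10, 20, 37, k, 20), (5, 18, 18, 3, y, 37), (6, 39, 18, 3, y, 37)}
Filtering on F > A and C <= 37 leaves {(14, 40, 20, 37, k, 20), (34, 24, 20, 37, k, 20), (36, 10, 20, 37, k, 20)}.
Projecting to D, A: {(20, 14), (20, 34), (20, 36)}

{(20, 14), (20, 34), (20, 36)}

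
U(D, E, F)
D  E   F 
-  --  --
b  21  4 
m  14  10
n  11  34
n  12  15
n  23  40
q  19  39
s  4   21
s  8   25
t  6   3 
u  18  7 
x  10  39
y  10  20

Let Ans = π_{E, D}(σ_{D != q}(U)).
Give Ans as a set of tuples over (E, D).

{(10, x), (10, y), (11, n), (12, n), (14, m), (18, u), (21, b), (23, n), (4, s), (6, t), (8, s)}

Filtering on D != q leaves {(b, 21, 4), (m, 14, 10), (n, 11, 34), (n, 12, 15), (n, 23, 40), (s, 4, 21), (s, 8, 25), (t, 6, 3), (u, 18, 7), (x, 10, 39), (y, 10, 20)}.
π[E, D]: project onto (E, D) → {(10, x), (10, y), (11, n), (12, n), (14, m), (18, u), (21, b), (23, n), (4, s), (6, t), (8, s)}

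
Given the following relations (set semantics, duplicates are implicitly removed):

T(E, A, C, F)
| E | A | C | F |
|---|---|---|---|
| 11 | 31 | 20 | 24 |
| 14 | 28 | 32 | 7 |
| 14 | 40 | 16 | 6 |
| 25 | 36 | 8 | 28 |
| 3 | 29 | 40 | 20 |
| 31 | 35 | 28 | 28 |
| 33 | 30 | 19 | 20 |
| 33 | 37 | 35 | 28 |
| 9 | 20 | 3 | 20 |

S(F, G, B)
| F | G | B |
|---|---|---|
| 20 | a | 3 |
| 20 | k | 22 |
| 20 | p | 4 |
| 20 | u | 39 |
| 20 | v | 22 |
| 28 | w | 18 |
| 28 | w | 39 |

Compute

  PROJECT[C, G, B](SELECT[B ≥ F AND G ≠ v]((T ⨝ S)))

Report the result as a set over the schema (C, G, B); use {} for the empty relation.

Joining T and S on F yields {(25, 36, 8, 28, w, 18), (25, 36, 8, 28, w, 39), (3, 29, 40, 20, a, 3), (3, 29, 40, 20, k, 22), (3, 29, 40, 20, p, 4), (3, 29, 40, 20, u, 39), (3, 29, 40, 20, v, 22), (31, 35, 28, 28, w, 18), (31, 35, 28, 28, w, 39), (33, 30, 19, 20, a, 3), (33, 30, 19, 20, k, 22), (33, 30, 19, 20, p, 4), (33, 30, 19, 20, u, 39), (33, 30, 19, 20, v, 22), (33, 37, 35, 28, w, 18), (33, 37, 35, 28, w, 39), (9, 20, 3, 20, a, 3), (9, 20, 3, 20, k, 22), (9, 20, 3, 20, p, 4), (9, 20, 3, 20, u, 39), (9, 20, 3, 20, v, 22)}.
Filtering on B ≥ F AND G ≠ v leaves {(25, 36, 8, 28, w, 39), (3, 29, 40, 20, k, 22), (3, 29, 40, 20, u, 39), (31, 35, 28, 28, w, 39), (33, 30, 19, 20, k, 22), (33, 30, 19, 20, u, 39), (33, 37, 35, 28, w, 39), (9, 20, 3, 20, k, 22), (9, 20, 3, 20, u, 39)}.
π[C, G, B]: project onto (C, G, B) → {(19, k, 22), (19, u, 39), (28, w, 39), (3, k, 22), (3, u, 39), (35, w, 39), (40, k, 22), (40, u, 39), (8, w, 39)}

{(19, k, 22), (19, u, 39), (28, w, 39), (3, k, 22), (3, u, 39), (35, w, 39), (40, k, 22), (40, u, 39), (8, w, 39)}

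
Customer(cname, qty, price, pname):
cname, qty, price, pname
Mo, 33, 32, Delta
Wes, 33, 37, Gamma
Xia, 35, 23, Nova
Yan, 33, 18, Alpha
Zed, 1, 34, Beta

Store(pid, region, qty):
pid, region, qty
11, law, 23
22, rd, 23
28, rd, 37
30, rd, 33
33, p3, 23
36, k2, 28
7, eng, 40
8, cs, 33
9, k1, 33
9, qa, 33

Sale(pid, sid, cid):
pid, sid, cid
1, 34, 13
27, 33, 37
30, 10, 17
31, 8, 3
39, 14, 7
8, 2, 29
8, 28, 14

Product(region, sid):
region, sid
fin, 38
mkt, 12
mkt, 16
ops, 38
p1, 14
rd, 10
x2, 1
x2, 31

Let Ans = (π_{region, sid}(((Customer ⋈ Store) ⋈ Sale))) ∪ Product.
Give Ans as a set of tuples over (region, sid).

{(cs, 2), (cs, 28), (fin, 38), (mkt, 12), (mkt, 16), (ops, 38), (p1, 14), (rd, 10), (x2, 1), (x2, 31)}

Customer ⋈ Store (natural join on qty): {(Mo, 33, 32, Delta, 30, rd), (Mo, 33, 32, Delta, 8, cs), (Mo, 33, 32, Delta, 9, k1), (Mo, 33, 32, Delta, 9, qa), (Wes, 33, 37, Gamma, 30, rd), (Wes, 33, 37, Gamma, 8, cs), (Wes, 33, 37, Gamma, 9, k1), (Wes, 33, 37, Gamma, 9, qa), (Yan, 33, 18, Alpha, 30, rd), (Yan, 33, 18, Alpha, 8, cs), (Yan, 33, 18, Alpha, 9, k1), (Yan, 33, 18, Alpha, 9, qa)}
(Customer ⋈ Store) ⋈ Sale (natural join on pid): {(Mo, 33, 32, Delta, 30, rd, 10, 17), (Mo, 33, 32, Delta, 8, cs, 2, 29), (Mo, 33, 32, Delta, 8, cs, 28, 14), (Wes, 33, 37, Gamma, 30, rd, 10, 17), (Wes, 33, 37, Gamma, 8, cs, 2, 29), (Wes, 33, 37, Gamma, 8, cs, 28, 14), (Yan, 33, 18, Alpha, 30, rd, 10, 17), (Yan, 33, 18, Alpha, 8, cs, 2, 29), (Yan, 33, 18, Alpha, 8, cs, 28, 14)}
π[region, sid]: project onto (region, sid) (6 duplicate(s) eliminated) → {(cs, 2), (cs, 28), (rd, 10)}
Set union of the two operands is {(cs, 2), (cs, 28), (fin, 38), (mkt, 12), (mkt, 16), (ops, 38), (p1, 14), (rd, 10), (x2, 1), (x2, 31)}.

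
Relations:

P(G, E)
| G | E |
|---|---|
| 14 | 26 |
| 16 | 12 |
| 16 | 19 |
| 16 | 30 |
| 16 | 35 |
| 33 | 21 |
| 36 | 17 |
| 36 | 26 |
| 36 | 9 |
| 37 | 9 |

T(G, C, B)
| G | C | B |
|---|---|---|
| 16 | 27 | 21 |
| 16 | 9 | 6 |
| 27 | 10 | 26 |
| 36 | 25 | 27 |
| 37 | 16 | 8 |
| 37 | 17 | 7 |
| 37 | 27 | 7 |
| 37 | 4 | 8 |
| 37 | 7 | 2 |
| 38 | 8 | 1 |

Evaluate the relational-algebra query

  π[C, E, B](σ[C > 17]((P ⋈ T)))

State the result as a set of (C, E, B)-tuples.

{(25, 17, 27), (25, 26, 27), (25, 9, 27), (27, 12, 21), (27, 19, 21), (27, 30, 21), (27, 35, 21), (27, 9, 7)}

P ⋈ T (natural join on G): {(16, 12, 27, 21), (16, 12, 9, 6), (16, 19, 27, 21), (16, 19, 9, 6), (16, 30, 27, 21), (16, 30, 9, 6), (16, 35, 27, 21), (16, 35, 9, 6), (36, 17, 25, 27), (36, 26, 25, 27), (36, 9, 25, 27), (37, 9, 16, 8), (37, 9, 17, 7), (37, 9, 27, 7), (37, 9, 4, 8), (37, 9, 7, 2)}
σ[C > 17]: keep tuples satisfying C > 17 → {(16, 12, 27, 21), (16, 19, 27, 21), (16, 30, 27, 21), (16, 35, 27, 21), (36, 17, 25, 27), (36, 26, 25, 27), (36, 9, 25, 27), (37, 9, 27, 7)}
Keep only column(s) C, E, B: {(25, 17, 27), (25, 26, 27), (25, 9, 27), (27, 12, 21), (27, 19, 21), (27, 30, 21), (27, 35, 21), (27, 9, 7)}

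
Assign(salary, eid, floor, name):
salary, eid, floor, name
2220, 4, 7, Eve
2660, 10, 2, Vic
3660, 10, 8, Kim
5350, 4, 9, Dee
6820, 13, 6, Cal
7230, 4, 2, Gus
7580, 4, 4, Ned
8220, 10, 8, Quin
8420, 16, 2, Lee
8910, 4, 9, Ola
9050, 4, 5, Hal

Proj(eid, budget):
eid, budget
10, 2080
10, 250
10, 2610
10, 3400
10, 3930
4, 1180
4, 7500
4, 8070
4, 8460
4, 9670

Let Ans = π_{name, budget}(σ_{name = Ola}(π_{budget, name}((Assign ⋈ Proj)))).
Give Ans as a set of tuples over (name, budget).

Joining Assign and Proj on eid yields {(2220, 4, 7, Eve, 1180), (2220, 4, 7, Eve, 7500), (2220, 4, 7, Eve, 8070), (2220, 4, 7, Eve, 8460), (2220, 4, 7, Eve, 9670), (2660, 10, 2, Vic, 2080), (2660, 10, 2, Vic, 250), (2660, 10, 2, Vic, 2610), (2660, 10, 2, Vic, 3400), (2660, 10, 2, Vic, 3930), (3660, 10, 8, Kim, 2080), (3660, 10, 8, Kim, 250), (3660, 10, 8, Kim, 2610), (3660, 10, 8, Kim, 3400), (3660, 10, 8, Kim, 3930), (5350, 4, 9, Dee, 1180), (5350, 4, 9, Dee, 7500), (5350, 4, 9, Dee, 8070), (5350, 4, 9, Dee, 8460), (5350, 4, 9, Dee, 9670), (7230, 4, 2, Gus, 1180), (7230, 4, 2, Gus, 7500), (7230, 4, 2, Gus, 8070), (7230, 4, 2, Gus, 8460), (7230, 4, 2, Gus, 9670), (7580, 4, 4, Ned, 1180), (7580, 4, 4, Ned, 7500), (7580, 4, 4, Ned, 8070), (7580, 4, 4, Ned, 8460), (7580, 4, 4, Ned, 9670), (8220, 10, 8, Quin, 2080), (8220, 10, 8, Quin, 250), (8220, 10, 8, Quin, 2610), (8220, 10, 8, Quin, 3400), (8220, 10, 8, Quin, 3930), (8910, 4, 9, Ola, 1180), (8910, 4, 9, Ola, 7500), (8910, 4, 9, Ola, 8070), (8910, 4, 9, Ola, 8460), (8910, 4, 9, Ola, 9670), (9050, 4, 5, Hal, 1180), (9050, 4, 5, Hal, 7500), (9050, 4, 5, Hal, 8070), (9050, 4, 5, Hal, 8460), (9050, 4, 5, Hal, 9670)}.
π[budget, name]: project onto (budget, name) → {(1180, Dee), (1180, Eve), (1180, Gus), (1180, Hal), (1180, Ned), (1180, Ola), (2080, Kim), (2080, Quin), (2080, Vic), (250, Kim), (250, Quin), (250, Vic), (2610, Kim), (2610, Quin), (2610, Vic), (3400, Kim), (3400, Quin), (3400, Vic), (3930, Kim), (3930, Quin), (3930, Vic), (7500, Dee), (7500, Eve), (7500, Gus), (7500, Hal), (7500, Ned), (7500, Ola), (8070, Dee), (8070, Eve), (8070, Gus), (8070, Hal), (8070, Ned), (8070, Ola), (8460, Dee), (8460, Eve), (8460, Gus), (8460, Hal), (8460, Ned), (8460, Ola), (9670, Dee), (9670, Eve), (9670, Gus), (9670, Hal), (9670, Ned), (9670, Ola)}
σ[name = Ola]: keep tuples satisfying name = Ola → {(1180, Ola), (7500, Ola), (8070, Ola), (8460, Ola), (9670, Ola)}
π[name, budget]: project onto (name, budget) → {(Ola, 1180), (Ola, 7500), (Ola, 8070), (Ola, 8460), (Ola, 9670)}

{(Ola, 1180), (Ola, 7500), (Ola, 8070), (Ola, 8460), (Ola, 9670)}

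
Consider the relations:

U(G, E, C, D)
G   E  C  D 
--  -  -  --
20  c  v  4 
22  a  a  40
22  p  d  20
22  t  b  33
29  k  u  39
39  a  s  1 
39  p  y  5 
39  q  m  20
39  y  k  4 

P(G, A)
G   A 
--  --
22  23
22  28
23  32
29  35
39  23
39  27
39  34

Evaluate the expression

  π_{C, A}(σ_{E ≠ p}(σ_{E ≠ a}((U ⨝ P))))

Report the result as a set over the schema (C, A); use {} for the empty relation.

Natural join on G: {(22, a, a, 40, 23), (22, a, a, 40, 28), (22, p, d, 20, 23), (22, p, d, 20, 28), (22, t, b, 33, 23), (22, t, b, 33, 28), (29, k, u, 39, 35), (39, a, s, 1, 23), (39, a, s, 1, 27), (39, a, s, 1, 34), (39, p, y, 5, 23), (39, p, y, 5, 27), (39, p, y, 5, 34), (39, q, m, 20, 23), (39, q, m, 20, 27), (39, q, m, 20, 34), (39, y, k, 4, 23), (39, y, k, 4, 27), (39, y, k, 4, 34)}
Filtering on E ≠ a leaves {(22, p, d, 20, 23), (22, p, d, 20, 28), (22, t, b, 33, 23), (22, t, b, 33, 28), (29, k, u, 39, 35), (39, p, y, 5, 23), (39, p, y, 5, 27), (39, p, y, 5, 34), (39, q, m, 20, 23), (39, q, m, 20, 27), (39, q, m, 20, 34), (39, y, k, 4, 23), (39, y, k, 4, 27), (39, y, k, 4, 34)}.
Filtering on E ≠ p leaves {(22, t, b, 33, 23), (22, t, b, 33, 28), (29, k, u, 39, 35), (39, q, m, 20, 23), (39, q, m, 20, 27), (39, q, m, 20, 34), (39, y, k, 4, 23), (39, y, k, 4, 27), (39, y, k, 4, 34)}.
π_{C, A} gives {(b, 23), (b, 28), (k, 23), (k, 27), (k, 34), (m, 23), (m, 27), (m, 34), (u, 35)}.

{(b, 23), (b, 28), (k, 23), (k, 27), (k, 34), (m, 23), (m, 27), (m, 34), (u, 35)}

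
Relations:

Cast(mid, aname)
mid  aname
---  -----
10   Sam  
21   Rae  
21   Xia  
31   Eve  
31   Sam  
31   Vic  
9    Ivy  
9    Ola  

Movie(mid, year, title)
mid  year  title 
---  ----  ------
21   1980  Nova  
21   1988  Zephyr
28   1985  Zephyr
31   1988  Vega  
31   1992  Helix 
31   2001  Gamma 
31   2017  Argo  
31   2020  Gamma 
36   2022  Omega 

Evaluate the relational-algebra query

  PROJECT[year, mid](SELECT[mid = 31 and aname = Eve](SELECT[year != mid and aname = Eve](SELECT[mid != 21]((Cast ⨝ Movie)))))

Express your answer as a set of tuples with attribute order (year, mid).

{(1988, 31), (1992, 31), (2001, 31), (2017, 31), (2020, 31)}

Natural join on mid: {(21, Rae, 1980, Nova), (21, Rae, 1988, Zephyr), (21, Xia, 1980, Nova), (21, Xia, 1988, Zephyr), (31, Eve, 1988, Vega), (31, Eve, 1992, Helix), (31, Eve, 2001, Gamma), (31, Eve, 2017, Argo), (31, Eve, 2020, Gamma), (31, Sam, 1988, Vega), (31, Sam, 1992, Helix), (31, Sam, 2001, Gamma), (31, Sam, 2017, Argo), (31, Sam, 2020, Gamma), (31, Vic, 1988, Vega), (31, Vic, 1992, Helix), (31, Vic, 2001, Gamma), (31, Vic, 2017, Argo), (31, Vic, 2020, Gamma)}
Apply σ_{mid != 21}; surviving tuples: {(31, Eve, 1988, Vega), (31, Eve, 1992, Helix), (31, Eve, 2001, Gamma), (31, Eve, 2017, Argo), (31, Eve, 2020, Gamma), (31, Sam, 1988, Vega), (31, Sam, 1992, Helix), (31, Sam, 2001, Gamma), (31, Sam, 2017, Argo), (31, Sam, 2020, Gamma), (31, Vic, 1988, Vega), (31, Vic, 1992, Helix), (31, Vic, 2001, Gamma), (31, Vic, 2017, Argo), (31, Vic, 2020, Gamma)}
Apply σ_{year != mid and aname = Eve}; surviving tuples: {(31, Eve, 1988, Vega), (31, Eve, 1992, Helix), (31, Eve, 2001, Gamma), (31, Eve, 2017, Argo), (31, Eve, 2020, Gamma)}
Apply σ_{mid = 31 and aname = Eve}; surviving tuples: {(31, Eve, 1988, Vega), (31, Eve, 1992, Helix), (31, Eve, 2001, Gamma), (31, Eve, 2017, Argo), (31, Eve, 2020, Gamma)}
Projecting to year, mid: {(1988, 31), (1992, 31), (2001, 31), (2017, 31), (2020, 31)}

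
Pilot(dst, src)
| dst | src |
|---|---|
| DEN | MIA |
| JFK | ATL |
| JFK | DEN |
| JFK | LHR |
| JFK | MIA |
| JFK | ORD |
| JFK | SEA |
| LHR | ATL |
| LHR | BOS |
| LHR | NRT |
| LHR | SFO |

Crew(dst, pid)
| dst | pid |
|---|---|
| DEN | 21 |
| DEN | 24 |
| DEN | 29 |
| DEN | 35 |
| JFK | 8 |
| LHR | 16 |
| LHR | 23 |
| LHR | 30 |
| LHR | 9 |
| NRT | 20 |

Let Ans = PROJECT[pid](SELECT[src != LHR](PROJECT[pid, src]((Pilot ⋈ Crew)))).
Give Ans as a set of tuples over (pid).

{16, 21, 23, 24, 29, 30, 35, 8, 9}

Joining Pilot and Crew on dst yields {(DEN, MIA, 21), (DEN, MIA, 24), (DEN, MIA, 29), (DEN, MIA, 35), (JFK, ATL, 8), (JFK, DEN, 8), (JFK, LHR, 8), (JFK, MIA, 8), (JFK, ORD, 8), (JFK, SEA, 8), (LHR, ATL, 16), (LHR, ATL, 23), (LHR, ATL, 30), (LHR, ATL, 9), (LHR, BOS, 16), (LHR, BOS, 23), (LHR, BOS, 30), (LHR, BOS, 9), (LHR, NRT, 16), (LHR, NRT, 23), (LHR, NRT, 30), (LHR, NRT, 9), (LHR, SFO, 16), (LHR, SFO, 23), (LHR, SFO, 30), (LHR, SFO, 9)}.
Keep only column(s) pid, src: {(16, ATL), (16, BOS), (16, NRT), (16, SFO), (21, MIA), (23, ATL), (23, BOS), (23, NRT), (23, SFO), (24, MIA), (29, MIA), (30, ATL), (30, BOS), (30, NRT), (30, SFO), (35, MIA), (8, ATL), (8, DEN), (8, LHR), (8, MIA), (8, ORD), (8, SEA), (9, ATL), (9, BOS), (9, NRT), (9, SFO)}
σ[src != LHR]: keep tuples satisfying src != LHR → {(16, ATL), (16, BOS), (16, NRT), (16, SFO), (21, MIA), (23, ATL), (23, BOS), (23, NRT), (23, SFO), (24, MIA), (29, MIA), (30, ATL), (30, BOS), (30, NRT), (30, SFO), (35, MIA), (8, ATL), (8, DEN), (8, MIA), (8, ORD), (8, SEA), (9, ATL), (9, BOS), (9, NRT), (9, SFO)}
Keep only column(s) pid (16 duplicate(s) eliminated): {16, 21, 23, 24, 29, 30, 35, 8, 9}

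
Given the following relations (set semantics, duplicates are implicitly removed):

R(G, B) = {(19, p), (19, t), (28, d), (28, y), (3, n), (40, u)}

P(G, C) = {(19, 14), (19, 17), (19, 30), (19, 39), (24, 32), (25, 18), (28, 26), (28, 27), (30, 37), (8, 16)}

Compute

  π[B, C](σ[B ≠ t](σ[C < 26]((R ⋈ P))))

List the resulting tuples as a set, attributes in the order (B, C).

Natural join on G: {(19, p, 14), (19, p, 17), (19, p, 30), (19, p, 39), (19, t, 14), (19, t, 17), (19, t, 30), (19, t, 39), (28, d, 26), (28, d, 27), (28, y, 26), (28, y, 27)}
σ[C < 26]: keep tuples satisfying C < 26 → {(19, p, 14), (19, p, 17), (19, t, 14), (19, t, 17)}
σ[B ≠ t]: keep tuples satisfying B ≠ t → {(19, p, 14), (19, p, 17)}
π[B, C]: project onto (B, C) → {(p, 14), (p, 17)}

{(p, 14), (p, 17)}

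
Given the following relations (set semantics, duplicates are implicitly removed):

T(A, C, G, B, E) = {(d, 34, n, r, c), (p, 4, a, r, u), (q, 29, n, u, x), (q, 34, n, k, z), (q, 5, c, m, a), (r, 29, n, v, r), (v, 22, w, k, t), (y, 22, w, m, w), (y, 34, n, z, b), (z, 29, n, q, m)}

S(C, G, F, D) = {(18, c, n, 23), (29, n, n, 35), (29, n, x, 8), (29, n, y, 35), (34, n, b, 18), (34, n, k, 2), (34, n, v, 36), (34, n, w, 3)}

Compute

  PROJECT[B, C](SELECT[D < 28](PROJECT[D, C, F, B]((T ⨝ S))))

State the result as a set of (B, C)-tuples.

T ⋈ S (natural join on C, G): {(d, 34, n, r, c, b, 18), (d, 34, n, r, c, k, 2), (d, 34, n, r, c, v, 36), (d, 34, n, r, c, w, 3), (q, 29, n, u, x, n, 35), (q, 29, n, u, x, x, 8), (q, 29, n, u, x, y, 35), (q, 34, n, k, z, b, 18), (q, 34, n, k, z, k, 2), (q, 34, n, k, z, v, 36), (q, 34, n, k, z, w, 3), (r, 29, n, v, r, n, 35), (r, 29, n, v, r, x, 8), (r, 29, n, v, r, y, 35), (y, 34, n, z, b, b, 18), (y, 34, n, z, b, k, 2), (y, 34, n, z, b, v, 36), (y, 34, n, z, b, w, 3), (z, 29, n, q, m, n, 35), (z, 29, n, q, m, x, 8), (z, 29, n, q, m, y, 35)}
Projecting to D, C, F, B: {(18, 34, b, k), (18, 34, b, r), (18, 34, b, z), (2, 34, k, k), (2, 34, k, r), (2, 34, k, z), (3, 34, w, k), (3, 34, w, r), (3, 34, w, z), (35, 29, n, q), (35, 29, n, u), (35, 29, n, v), (35, 29, y, q), (35, 29, y, u), (35, 29, y, v), (36, 34, v, k), (36, 34, v, r), (36, 34, v, z), (8, 29, x, q), (8, 29, x, u), (8, 29, x, v)}
Selection D < 28: {(18, 34, b, k), (18, 34, b, r), (18, 34, b, z), (2, 34, k, k), (2, 34, k, r), (2, 34, k, z), (3, 34, w, k), (3, 34, w, r), (3, 34, w, z), (8, 29, x, q), (8, 29, x, u), (8, 29, x, v)}
Projecting to B, C (6 duplicate(s) eliminated): {(k, 34), (q, 29), (r, 34), (u, 29), (v, 29), (z, 34)}

{(k, 34), (q, 29), (r, 34), (u, 29), (v, 29), (z, 34)}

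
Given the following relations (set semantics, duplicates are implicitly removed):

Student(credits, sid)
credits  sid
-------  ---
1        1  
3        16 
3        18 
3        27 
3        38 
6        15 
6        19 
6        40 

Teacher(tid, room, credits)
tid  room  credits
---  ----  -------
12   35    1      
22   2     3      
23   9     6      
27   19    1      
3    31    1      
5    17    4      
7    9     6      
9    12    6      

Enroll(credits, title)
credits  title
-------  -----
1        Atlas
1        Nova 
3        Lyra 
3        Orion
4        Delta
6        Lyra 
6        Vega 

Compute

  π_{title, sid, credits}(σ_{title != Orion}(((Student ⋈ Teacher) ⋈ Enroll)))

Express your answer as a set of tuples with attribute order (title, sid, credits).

{(Atlas, 1, 1), (Lyra, 15, 6), (Lyra, 16, 3), (Lyra, 18, 3), (Lyra, 19, 6), (Lyra, 27, 3), (Lyra, 38, 3), (Lyra, 40, 6), (Nova, 1, 1), (Vega, 15, 6), (Vega, 19, 6), (Vega, 40, 6)}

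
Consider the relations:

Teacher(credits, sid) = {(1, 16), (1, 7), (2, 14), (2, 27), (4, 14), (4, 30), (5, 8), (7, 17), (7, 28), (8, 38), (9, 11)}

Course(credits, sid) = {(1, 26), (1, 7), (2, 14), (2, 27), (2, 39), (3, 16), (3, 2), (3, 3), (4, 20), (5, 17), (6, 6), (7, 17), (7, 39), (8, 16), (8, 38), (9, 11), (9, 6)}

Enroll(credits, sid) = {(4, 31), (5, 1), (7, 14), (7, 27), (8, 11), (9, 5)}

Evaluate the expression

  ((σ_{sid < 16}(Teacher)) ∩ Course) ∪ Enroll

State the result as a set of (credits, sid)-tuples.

{(1, 7), (2, 14), (4, 31), (5, 1), (7, 14), (7, 27), (8, 11), (9, 11), (9, 5)}

Apply σ_{sid < 16}; surviving tuples: {(1, 7), (2, 14), (4, 14), (5, 8), (9, 11)}
Taking the intersection: {(1, 7), (2, 14), (9, 11)}
Taking the union: {(1, 7), (2, 14), (4, 31), (5, 1), (7, 14), (7, 27), (8, 11), (9, 11), (9, 5)}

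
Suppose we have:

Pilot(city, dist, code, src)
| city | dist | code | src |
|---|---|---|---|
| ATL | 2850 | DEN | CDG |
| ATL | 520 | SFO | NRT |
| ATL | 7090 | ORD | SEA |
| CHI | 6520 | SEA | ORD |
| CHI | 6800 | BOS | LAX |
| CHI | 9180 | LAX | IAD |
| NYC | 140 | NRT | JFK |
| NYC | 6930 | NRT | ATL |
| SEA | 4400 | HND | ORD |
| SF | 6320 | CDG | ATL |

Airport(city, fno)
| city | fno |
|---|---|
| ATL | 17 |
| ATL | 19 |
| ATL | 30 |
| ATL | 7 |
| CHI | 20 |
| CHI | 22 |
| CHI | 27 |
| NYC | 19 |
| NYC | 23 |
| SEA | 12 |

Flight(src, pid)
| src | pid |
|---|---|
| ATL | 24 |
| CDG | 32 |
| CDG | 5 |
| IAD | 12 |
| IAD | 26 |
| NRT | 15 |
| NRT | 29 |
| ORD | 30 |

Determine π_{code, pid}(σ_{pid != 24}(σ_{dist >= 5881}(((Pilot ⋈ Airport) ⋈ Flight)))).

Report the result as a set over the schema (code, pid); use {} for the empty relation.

Pilot ⋈ Airport (natural join on city): {(ATL, 2850, DEN, CDG, 17), (ATL, 2850, DEN, CDG, 19), (ATL, 2850, DEN, CDG, 30), (ATL, 2850, DEN, CDG, 7), (ATL, 520, SFO, NRT, 17), (ATL, 520, SFO, NRT, 19), (ATL, 520, SFO, NRT, 30), (ATL, 520, SFO, NRT, 7), (ATL, 7090, ORD, SEA, 17), (ATL, 7090, ORD, SEA, 19), (ATL, 7090, ORD, SEA, 30), (ATL, 7090, ORD, SEA, 7), (CHI, 6520, SEA, ORD, 20), (CHI, 6520, SEA, ORD, 22), (CHI, 6520, SEA, ORD, 27), (CHI, 6800, BOS, LAX, 20), (CHI, 6800, BOS, LAX, 22), (CHI, 6800, BOS, LAX, 27), (CHI, 9180, LAX, IAD, 20), (CHI, 9180, LAX, IAD, 22), (CHI, 9180, LAX, IAD, 27), (NYC, 140, NRT, JFK, 19), (NYC, 140, NRT, JFK, 23), (NYC, 6930, NRT, ATL, 19), (NYC, 6930, NRT, ATL, 23), (SEA, 4400, HND, ORD, 12)}
(Pilot ⋈ Airport) ⋈ Flight (natural join on src): {(ATL, 2850, DEN, CDG, 17, 32), (ATL, 2850, DEN, CDG, 17, 5), (ATL, 2850, DEN, CDG, 19, 32), (ATL, 2850, DEN, CDG, 19, 5), (ATL, 2850, DEN, CDG, 30, 32), (ATL, 2850, DEN, CDG, 30, 5), (ATL, 2850, DEN, CDG, 7, 32), (ATL, 2850, DEN, CDG, 7, 5), (ATL, 520, SFO, NRT, 17, 15), (ATL, 520, SFO, NRT, 17, 29), (ATL, 520, SFO, NRT, 19, 15), (ATL, 520, SFO, NRT, 19, 29), (ATL, 520, SFO, NRT, 30, 15), (ATL, 520, SFO, NRT, 30, 29), (ATL, 520, SFO, NRT, 7, 15), (ATL, 520, SFO, NRT, 7, 29), (CHI, 6520, SEA, ORD, 20, 30), (CHI, 6520, SEA, ORD, 22, 30), (CHI, 6520, SEA, ORD, 27, 30), (CHI, 9180, LAX, IAD, 20, 12), (CHI, 9180, LAX, IAD, 20, 26), (CHI, 9180, LAX, IAD, 22, 12), (CHI, 9180, LAX, IAD, 22, 26), (CHI, 9180, LAX, IAD, 27, 12), (CHI, 9180, LAX, IAD, 27, 26), (NYC, 6930, NRT, ATL, 19, 24), (NYC, 6930, NRT, ATL, 23, 24), (SEA, 4400, HND, ORD, 12, 30)}
Selection dist >= 5881: {(CHI, 6520, SEA, ORD, 20, 30), (CHI, 6520, SEA, ORD, 22, 30), (CHI, 6520, SEA, ORD, 27, 30), (CHI, 9180, LAX, IAD, 20, 12), (CHI, 9180, LAX, IAD, 20, 26), (CHI, 9180, LAX, IAD, 22, 12), (CHI, 9180, LAX, IAD, 22, 26), (CHI, 9180, LAX, IAD, 27, 12), (CHI, 9180, LAX, IAD, 27, 26), (NYC, 6930, NRT, ATL, 19, 24), (NYC, 6930, NRT, ATL, 23, 24)}
Selection pid != 24: {(CHI, 6520, SEA, ORD, 20, 30), (CHI, 6520, SEA, ORD, 22, 30), (CHI, 6520, SEA, ORD, 27, 30), (CHI, 9180, LAX, IAD, 20, 12), (CHI, 9180, LAX, IAD, 20, 26), (CHI, 9180, LAX, IAD, 22, 12), (CHI, 9180, LAX, IAD, 22, 26), (CHI, 9180, LAX, IAD, 27, 12), (CHI, 9180, LAX, IAD, 27, 26)}
Projecting to code, pid (6 duplicate(s) eliminated): {(LAX, 12), (LAX, 26), (SEA, 30)}

{(LAX, 12), (LAX, 26), (SEA, 30)}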